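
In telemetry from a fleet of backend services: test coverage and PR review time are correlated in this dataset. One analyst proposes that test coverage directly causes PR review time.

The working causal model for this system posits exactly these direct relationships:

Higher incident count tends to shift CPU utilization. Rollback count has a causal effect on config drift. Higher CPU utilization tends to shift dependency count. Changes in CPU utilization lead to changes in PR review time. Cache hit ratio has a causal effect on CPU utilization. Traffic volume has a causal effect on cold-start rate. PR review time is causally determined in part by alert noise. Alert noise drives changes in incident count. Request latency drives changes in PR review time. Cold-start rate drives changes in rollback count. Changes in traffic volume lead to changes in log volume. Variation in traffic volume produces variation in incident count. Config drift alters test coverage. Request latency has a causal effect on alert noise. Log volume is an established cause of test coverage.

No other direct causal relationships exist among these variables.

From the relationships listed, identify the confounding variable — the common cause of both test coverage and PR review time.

Traffic volume has a causal path to test coverage (traffic volume → log volume → test coverage) and a separate causal path to PR review time (traffic volume → incident count → CPU utilization → PR review time), so it is a common cause of both.
No stated relationship gives test coverage a causal route to PR review time, so the correlation is explained by the shared upstream cause rather than a direct effect.

traffic volume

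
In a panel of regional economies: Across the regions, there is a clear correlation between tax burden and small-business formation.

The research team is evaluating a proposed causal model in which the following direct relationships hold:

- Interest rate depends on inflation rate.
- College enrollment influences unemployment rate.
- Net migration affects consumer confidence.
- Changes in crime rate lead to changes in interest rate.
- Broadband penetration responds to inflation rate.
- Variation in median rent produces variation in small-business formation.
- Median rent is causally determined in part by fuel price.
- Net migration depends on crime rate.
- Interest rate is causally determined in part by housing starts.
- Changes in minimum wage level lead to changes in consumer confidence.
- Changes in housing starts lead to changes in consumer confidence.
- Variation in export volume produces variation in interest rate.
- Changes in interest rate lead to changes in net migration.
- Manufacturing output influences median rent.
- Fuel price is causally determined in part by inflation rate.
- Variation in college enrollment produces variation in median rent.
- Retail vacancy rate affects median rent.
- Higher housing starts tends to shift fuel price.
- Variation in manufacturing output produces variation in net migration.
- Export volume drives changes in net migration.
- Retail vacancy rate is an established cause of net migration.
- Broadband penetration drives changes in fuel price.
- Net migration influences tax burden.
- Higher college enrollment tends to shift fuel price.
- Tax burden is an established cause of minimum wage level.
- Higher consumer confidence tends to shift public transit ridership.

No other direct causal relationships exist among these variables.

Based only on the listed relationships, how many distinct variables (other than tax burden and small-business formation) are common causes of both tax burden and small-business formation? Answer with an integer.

The common causes are: housing starts (to tax burden via housing starts → interest rate → net migration → tax burden; to small-business formation via housing starts → fuel price → median rent → small-business formation); inflation rate (to tax burden via inflation rate → interest rate → net migration → tax burden; to small-business formation via inflation rate → fuel price → median rent → small-business formation); manufacturing output (to tax burden via manufacturing output → net migration → tax burden; to small-business formation via manufacturing output → median rent → small-business formation); retail vacancy rate (to tax burden via retail vacancy rate → net migration → tax burden; to small-business formation via retail vacancy rate → median rent → small-business formation).
Every other variable lacks a causal path to at least one of tax burden and small-business formation.

4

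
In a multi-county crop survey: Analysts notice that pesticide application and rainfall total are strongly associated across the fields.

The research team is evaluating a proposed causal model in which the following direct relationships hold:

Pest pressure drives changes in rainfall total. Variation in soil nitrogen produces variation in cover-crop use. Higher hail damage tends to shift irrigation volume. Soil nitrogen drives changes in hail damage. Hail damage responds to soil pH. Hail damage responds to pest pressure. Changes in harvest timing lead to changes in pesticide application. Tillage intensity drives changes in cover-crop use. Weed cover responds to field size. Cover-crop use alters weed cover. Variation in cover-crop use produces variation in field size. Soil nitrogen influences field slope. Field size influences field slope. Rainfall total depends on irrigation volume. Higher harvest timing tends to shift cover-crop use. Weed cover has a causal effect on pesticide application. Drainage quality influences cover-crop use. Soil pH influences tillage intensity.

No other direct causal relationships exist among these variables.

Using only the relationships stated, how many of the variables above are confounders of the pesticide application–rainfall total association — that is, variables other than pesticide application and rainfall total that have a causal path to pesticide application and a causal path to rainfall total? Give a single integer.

2

The common causes are: soil nitrogen (to pesticide application via soil nitrogen → cover-crop use → weed cover → pesticide application; to rainfall total via soil nitrogen → hail damage → irrigation volume → rainfall total); soil pH (to pesticide application via soil pH → tillage intensity → cover-crop use → weed cover → pesticide application; to rainfall total via soil pH → hail damage → irrigation volume → rainfall total).
Every other variable lacks a causal path to at least one of pesticide application and rainfall total.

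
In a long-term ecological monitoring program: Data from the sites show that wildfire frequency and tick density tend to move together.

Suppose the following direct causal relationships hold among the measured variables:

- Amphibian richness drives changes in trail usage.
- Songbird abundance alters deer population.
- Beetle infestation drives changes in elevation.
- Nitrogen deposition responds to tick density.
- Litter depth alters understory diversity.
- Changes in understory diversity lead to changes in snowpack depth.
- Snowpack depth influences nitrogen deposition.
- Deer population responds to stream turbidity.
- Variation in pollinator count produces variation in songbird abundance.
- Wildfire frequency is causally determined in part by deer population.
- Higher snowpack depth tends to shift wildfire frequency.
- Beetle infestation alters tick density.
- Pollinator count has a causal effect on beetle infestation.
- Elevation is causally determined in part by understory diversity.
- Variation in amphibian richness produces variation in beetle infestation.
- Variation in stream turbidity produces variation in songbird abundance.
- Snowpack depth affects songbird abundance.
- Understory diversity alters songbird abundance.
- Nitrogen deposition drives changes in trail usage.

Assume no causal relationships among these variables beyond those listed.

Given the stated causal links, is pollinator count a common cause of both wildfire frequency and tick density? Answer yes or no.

yes

Pollinator count has a causal path to wildfire frequency (pollinator count → songbird abundance → deer population → wildfire frequency) and to tick density (pollinator count → beetle infestation → tick density), so it is a common cause of both — a confounder.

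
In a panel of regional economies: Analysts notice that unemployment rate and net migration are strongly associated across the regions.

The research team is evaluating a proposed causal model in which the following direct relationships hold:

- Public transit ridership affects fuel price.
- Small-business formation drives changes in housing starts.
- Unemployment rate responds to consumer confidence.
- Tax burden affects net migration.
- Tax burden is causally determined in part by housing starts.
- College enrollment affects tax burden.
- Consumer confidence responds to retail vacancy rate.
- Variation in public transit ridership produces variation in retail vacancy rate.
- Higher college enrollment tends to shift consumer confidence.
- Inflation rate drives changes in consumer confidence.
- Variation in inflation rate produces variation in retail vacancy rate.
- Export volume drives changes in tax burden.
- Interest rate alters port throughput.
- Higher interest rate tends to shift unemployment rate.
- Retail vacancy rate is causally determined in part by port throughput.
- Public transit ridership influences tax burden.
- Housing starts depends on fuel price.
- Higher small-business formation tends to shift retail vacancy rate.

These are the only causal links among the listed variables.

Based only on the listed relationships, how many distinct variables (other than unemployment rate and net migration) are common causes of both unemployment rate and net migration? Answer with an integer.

The common causes are: college enrollment (to unemployment rate via college enrollment → consumer confidence → unemployment rate; to net migration via college enrollment → tax burden → net migration); public transit ridership (to unemployment rate via public transit ridership → retail vacancy rate → consumer confidence → unemployment rate; to net migration via public transit ridership → tax burden → net migration); small-business formation (to unemployment rate via small-business formation → retail vacancy rate → consumer confidence → unemployment rate; to net migration via small-business formation → housing starts → tax burden → net migration).
Every other variable lacks a causal path to at least one of unemployment rate and net migration.

3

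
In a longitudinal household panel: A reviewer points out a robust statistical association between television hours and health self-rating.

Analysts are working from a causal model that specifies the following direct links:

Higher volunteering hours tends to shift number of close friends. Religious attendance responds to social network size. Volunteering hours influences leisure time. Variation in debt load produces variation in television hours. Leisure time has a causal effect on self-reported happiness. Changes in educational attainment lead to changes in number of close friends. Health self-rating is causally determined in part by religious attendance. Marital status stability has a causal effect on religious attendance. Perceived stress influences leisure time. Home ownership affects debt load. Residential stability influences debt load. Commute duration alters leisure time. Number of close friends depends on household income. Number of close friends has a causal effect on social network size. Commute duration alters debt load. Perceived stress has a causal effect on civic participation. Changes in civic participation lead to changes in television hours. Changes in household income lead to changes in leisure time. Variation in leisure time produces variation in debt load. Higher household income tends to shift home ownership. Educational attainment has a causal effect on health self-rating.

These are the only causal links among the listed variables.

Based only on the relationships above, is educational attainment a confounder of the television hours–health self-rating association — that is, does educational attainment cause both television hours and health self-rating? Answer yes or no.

Educational attainment has no stated causal path to television hours. A confounder must cause both variables, so educational attainment does not qualify.

no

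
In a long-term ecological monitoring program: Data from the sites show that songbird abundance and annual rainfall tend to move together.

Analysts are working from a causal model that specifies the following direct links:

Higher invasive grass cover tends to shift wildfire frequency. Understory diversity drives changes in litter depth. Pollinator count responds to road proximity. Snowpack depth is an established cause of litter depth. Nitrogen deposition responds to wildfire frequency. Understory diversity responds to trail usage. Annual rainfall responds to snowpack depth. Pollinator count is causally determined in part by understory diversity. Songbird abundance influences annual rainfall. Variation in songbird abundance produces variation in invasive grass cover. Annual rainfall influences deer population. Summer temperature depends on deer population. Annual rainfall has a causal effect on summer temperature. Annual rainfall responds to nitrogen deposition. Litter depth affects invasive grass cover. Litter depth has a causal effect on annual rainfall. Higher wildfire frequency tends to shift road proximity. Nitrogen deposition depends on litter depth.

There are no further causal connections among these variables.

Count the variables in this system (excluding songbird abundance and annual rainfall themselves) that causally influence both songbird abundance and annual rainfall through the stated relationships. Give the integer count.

No listed variable has a causal path to both songbird abundance and annual rainfall, so there are no common causes.

0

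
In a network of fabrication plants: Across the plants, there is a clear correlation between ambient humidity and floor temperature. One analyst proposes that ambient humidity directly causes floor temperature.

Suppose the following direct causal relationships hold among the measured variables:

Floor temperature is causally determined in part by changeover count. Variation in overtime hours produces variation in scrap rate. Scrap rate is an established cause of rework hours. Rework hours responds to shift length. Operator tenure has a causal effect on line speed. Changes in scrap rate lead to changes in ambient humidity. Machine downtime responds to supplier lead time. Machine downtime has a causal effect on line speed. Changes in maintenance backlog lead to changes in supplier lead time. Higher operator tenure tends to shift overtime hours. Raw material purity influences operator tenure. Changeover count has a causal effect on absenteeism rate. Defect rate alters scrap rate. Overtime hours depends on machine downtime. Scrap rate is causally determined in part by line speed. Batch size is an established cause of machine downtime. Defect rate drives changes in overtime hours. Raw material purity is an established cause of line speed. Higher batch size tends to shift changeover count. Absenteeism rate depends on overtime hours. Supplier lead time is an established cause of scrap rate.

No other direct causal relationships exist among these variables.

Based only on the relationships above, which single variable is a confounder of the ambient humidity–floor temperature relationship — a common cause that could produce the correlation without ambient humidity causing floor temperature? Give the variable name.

batch size

Batch size has a causal path to ambient humidity (batch size → machine downtime → overtime hours → scrap rate → ambient humidity) and a separate causal path to floor temperature (batch size → changeover count → floor temperature), so it is a common cause of both.
No stated relationship gives ambient humidity a causal route to floor temperature, so the correlation is explained by the shared upstream cause rather than a direct effect.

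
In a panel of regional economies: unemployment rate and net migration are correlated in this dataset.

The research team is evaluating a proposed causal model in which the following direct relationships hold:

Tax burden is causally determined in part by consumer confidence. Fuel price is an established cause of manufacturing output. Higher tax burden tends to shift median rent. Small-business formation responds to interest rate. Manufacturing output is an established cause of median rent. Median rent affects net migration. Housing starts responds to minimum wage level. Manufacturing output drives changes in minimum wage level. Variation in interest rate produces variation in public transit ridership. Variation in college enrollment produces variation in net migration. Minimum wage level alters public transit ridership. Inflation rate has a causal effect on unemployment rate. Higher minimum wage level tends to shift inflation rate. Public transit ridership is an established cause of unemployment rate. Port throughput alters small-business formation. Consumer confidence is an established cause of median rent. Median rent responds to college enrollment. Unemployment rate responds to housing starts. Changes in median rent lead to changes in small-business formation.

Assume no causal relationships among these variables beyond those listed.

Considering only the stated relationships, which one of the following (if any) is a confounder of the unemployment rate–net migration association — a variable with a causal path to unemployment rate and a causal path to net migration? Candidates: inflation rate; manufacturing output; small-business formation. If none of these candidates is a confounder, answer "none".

manufacturing output

Manufacturing output causes unemployment rate (manufacturing output → minimum wage level → housing starts → unemployment rate) and also causes net migration (manufacturing output → median rent → net migration); it is a common cause of both.
Each of the other candidates lacks a causal path to at least one of unemployment rate and net migration, so they do not confound the relationship.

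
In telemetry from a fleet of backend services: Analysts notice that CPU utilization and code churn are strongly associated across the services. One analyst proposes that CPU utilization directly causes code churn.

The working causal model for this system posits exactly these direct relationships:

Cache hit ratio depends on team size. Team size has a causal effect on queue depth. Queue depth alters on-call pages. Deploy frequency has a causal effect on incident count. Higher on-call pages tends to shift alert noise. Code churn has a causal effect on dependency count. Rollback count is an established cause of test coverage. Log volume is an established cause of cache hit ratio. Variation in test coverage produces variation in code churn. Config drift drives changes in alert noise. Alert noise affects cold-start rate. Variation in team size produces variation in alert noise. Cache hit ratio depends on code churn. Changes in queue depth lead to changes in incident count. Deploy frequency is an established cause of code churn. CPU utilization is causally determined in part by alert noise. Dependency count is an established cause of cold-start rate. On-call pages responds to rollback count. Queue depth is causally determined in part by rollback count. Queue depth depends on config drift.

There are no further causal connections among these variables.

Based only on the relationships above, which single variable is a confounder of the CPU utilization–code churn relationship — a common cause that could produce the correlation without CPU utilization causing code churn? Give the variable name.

Rollback count has a causal path to CPU utilization (rollback count → on-call pages → alert noise → CPU utilization) and a separate causal path to code churn (rollback count → test coverage → code churn), so it is a common cause of both.
No stated relationship gives CPU utilization a causal route to code churn, so the correlation is explained by the shared upstream cause rather than a direct effect.

rollback count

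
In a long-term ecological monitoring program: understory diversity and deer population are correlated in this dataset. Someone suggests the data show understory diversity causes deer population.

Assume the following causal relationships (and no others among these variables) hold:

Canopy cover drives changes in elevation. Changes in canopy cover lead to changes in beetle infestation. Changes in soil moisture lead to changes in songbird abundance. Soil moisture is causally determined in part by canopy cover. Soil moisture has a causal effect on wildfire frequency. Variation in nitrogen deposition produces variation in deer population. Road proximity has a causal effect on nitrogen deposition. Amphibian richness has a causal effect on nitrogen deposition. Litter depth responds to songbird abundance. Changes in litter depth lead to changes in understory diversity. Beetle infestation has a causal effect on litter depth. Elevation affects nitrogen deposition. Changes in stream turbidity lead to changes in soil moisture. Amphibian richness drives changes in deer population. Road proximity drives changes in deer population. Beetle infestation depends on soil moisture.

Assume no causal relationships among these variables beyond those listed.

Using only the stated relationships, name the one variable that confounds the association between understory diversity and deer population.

canopy cover

Canopy cover has a causal path to understory diversity (canopy cover → beetle infestation → litter depth → understory diversity) and a separate causal path to deer population (canopy cover → elevation → nitrogen deposition → deer population), so it is a common cause of both.
No stated relationship gives understory diversity a causal route to deer population, so the correlation is explained by the shared upstream cause rather than a direct effect.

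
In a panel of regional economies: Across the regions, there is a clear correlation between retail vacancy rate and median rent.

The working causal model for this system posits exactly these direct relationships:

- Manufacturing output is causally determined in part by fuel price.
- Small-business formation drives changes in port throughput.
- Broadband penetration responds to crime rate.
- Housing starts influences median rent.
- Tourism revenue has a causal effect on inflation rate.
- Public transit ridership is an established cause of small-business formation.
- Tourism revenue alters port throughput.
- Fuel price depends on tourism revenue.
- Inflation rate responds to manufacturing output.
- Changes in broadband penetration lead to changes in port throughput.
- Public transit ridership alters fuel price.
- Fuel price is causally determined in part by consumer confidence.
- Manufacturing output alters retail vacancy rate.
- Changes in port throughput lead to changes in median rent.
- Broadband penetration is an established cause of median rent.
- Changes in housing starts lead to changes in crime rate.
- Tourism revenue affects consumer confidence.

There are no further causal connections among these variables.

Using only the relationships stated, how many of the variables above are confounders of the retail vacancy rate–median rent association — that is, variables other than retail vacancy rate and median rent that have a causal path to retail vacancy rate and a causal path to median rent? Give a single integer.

The common causes are: public transit ridership (to retail vacancy rate via public transit ridership → fuel price → manufacturing output → retail vacancy rate; to median rent via public transit ridership → small-business formation → port throughput → median rent); tourism revenue (to retail vacancy rate via tourism revenue → fuel price → manufacturing output → retail vacancy rate; to median rent via tourism revenue → port throughput → median rent).
Every other variable lacks a causal path to at least one of retail vacancy rate and median rent.

2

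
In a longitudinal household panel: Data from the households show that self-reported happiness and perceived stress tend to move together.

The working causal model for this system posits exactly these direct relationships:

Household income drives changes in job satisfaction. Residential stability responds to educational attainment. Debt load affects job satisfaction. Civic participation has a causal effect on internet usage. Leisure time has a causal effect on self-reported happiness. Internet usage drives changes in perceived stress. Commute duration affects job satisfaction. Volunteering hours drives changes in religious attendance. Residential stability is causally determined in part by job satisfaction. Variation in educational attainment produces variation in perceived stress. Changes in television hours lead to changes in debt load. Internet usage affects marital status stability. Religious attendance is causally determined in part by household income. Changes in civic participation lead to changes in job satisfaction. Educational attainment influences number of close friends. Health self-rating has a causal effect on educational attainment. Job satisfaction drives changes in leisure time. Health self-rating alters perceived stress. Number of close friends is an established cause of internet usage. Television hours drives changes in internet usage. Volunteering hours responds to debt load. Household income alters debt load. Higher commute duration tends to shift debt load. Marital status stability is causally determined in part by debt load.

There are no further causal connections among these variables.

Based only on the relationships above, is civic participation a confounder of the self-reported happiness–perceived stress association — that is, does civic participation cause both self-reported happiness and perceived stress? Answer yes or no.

yes

Civic participation has a causal path to self-reported happiness (civic participation → job satisfaction → leisure time → self-reported happiness) and to perceived stress (civic participation → internet usage → perceived stress), so it is a common cause of both — a confounder.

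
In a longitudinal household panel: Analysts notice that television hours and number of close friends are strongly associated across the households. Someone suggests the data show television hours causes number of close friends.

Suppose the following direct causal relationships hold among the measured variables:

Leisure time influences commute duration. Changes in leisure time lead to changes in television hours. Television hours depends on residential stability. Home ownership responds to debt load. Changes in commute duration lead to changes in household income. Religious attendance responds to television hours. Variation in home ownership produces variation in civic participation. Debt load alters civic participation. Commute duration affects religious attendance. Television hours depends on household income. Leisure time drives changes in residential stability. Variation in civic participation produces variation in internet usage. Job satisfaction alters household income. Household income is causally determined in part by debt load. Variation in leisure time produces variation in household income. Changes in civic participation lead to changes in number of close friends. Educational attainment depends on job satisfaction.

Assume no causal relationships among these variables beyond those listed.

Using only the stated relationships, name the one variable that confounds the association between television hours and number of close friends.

debt load

Debt load has a causal path to television hours (debt load → household income → television hours) and a separate causal path to number of close friends (debt load → civic participation → number of close friends), so it is a common cause of both.
No stated relationship gives television hours a causal route to number of close friends, so the correlation is explained by the shared upstream cause rather than a direct effect.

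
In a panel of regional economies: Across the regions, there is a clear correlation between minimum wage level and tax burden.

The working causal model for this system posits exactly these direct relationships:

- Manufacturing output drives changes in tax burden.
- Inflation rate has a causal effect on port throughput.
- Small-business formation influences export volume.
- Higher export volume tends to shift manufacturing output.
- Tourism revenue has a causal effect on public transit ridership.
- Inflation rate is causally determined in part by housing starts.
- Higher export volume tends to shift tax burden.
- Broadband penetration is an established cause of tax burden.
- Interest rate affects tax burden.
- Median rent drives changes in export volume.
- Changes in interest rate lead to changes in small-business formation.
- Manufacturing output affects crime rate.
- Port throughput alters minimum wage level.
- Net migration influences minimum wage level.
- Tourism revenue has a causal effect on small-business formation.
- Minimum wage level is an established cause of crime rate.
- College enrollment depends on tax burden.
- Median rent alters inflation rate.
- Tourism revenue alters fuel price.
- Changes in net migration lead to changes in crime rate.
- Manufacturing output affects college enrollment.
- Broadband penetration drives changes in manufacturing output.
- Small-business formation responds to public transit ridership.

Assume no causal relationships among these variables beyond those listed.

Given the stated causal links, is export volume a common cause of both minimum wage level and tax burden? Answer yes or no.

Export volume has no stated causal path to minimum wage level. A confounder must cause both variables, so export volume does not qualify.

no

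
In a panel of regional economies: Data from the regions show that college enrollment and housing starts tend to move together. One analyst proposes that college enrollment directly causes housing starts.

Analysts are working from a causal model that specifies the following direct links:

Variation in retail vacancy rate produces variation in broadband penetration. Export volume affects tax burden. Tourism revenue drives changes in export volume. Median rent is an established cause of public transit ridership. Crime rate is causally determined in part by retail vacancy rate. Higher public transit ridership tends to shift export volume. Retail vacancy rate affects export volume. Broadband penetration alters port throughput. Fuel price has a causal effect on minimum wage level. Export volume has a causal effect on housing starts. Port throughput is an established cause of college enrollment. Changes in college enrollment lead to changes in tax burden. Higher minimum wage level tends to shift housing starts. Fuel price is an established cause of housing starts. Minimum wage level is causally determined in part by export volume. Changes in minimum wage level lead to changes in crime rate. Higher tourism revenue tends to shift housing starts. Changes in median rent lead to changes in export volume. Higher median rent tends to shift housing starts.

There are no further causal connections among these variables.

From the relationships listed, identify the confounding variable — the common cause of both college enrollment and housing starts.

Retail vacancy rate has a causal path to college enrollment (retail vacancy rate → broadband penetration → port throughput → college enrollment) and a separate causal path to housing starts (retail vacancy rate → export volume → housing starts), so it is a common cause of both.
No stated relationship gives college enrollment a causal route to housing starts, so the correlation is explained by the shared upstream cause rather than a direct effect.

retail vacancy rate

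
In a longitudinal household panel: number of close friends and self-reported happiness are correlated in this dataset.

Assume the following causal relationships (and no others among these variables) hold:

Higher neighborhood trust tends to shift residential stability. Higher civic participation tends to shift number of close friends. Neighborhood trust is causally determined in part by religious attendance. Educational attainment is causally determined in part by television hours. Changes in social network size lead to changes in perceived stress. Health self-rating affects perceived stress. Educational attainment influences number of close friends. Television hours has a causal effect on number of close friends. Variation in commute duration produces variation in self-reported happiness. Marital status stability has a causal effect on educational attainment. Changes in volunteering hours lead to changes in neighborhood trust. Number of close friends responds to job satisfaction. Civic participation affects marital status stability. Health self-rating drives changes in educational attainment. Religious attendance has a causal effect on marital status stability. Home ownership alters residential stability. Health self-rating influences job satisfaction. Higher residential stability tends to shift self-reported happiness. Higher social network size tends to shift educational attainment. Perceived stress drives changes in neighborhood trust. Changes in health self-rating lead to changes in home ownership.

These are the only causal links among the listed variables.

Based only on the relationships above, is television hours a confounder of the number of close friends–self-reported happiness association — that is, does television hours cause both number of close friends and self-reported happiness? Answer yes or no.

no

Television hours has no stated causal path to self-reported happiness. A confounder must cause both variables, so television hours does not qualify.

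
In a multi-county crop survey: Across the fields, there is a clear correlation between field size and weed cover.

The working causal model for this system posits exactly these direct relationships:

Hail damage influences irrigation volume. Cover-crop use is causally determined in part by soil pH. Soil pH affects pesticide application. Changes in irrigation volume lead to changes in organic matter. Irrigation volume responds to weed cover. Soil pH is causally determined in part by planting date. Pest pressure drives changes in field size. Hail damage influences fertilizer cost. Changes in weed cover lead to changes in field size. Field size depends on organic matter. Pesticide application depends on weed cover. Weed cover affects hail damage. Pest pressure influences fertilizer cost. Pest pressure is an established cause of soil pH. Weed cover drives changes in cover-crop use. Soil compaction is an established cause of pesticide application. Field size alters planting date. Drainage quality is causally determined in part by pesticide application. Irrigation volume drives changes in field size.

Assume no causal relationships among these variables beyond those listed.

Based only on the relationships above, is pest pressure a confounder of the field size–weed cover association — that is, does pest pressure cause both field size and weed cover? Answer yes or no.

Pest pressure has no stated causal path to weed cover. A confounder must cause both variables, so pest pressure does not qualify.

no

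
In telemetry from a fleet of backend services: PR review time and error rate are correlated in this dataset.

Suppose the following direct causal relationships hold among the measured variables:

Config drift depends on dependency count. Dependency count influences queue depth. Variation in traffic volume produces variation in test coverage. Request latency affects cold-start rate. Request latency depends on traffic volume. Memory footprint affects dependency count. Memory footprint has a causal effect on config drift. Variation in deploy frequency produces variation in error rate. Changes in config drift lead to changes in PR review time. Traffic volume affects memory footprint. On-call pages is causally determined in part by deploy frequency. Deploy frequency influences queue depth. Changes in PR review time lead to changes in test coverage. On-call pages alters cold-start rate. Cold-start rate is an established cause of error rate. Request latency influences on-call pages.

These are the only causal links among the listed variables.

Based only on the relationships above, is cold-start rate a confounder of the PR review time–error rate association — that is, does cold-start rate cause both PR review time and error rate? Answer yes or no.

no

Cold-start rate has no stated causal path to PR review time. A confounder must cause both variables, so cold-start rate does not qualify.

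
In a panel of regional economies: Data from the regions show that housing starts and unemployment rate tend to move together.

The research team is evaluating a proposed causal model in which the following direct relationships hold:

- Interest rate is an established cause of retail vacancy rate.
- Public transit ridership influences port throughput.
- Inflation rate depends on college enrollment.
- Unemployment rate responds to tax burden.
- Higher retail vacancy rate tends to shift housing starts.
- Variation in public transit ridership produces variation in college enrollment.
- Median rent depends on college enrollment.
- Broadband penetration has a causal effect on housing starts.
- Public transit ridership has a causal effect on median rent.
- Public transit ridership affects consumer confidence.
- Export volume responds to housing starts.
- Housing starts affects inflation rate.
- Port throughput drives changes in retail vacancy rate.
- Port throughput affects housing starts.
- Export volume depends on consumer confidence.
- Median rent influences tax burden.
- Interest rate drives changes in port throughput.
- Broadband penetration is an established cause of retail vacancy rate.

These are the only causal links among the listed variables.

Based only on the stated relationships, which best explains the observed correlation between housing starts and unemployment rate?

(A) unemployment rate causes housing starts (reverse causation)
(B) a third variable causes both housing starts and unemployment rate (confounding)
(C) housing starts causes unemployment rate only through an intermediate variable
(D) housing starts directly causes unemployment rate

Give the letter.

B

Public transit ridership causes housing starts (public transit ridership → port throughput → housing starts) and unemployment rate (public transit ridership → median rent → tax burden → unemployment rate) — a common cause creating the correlation.
There is no stated path from housing starts to unemployment rate or from unemployment rate to housing starts, so neither direct nor reverse causation applies.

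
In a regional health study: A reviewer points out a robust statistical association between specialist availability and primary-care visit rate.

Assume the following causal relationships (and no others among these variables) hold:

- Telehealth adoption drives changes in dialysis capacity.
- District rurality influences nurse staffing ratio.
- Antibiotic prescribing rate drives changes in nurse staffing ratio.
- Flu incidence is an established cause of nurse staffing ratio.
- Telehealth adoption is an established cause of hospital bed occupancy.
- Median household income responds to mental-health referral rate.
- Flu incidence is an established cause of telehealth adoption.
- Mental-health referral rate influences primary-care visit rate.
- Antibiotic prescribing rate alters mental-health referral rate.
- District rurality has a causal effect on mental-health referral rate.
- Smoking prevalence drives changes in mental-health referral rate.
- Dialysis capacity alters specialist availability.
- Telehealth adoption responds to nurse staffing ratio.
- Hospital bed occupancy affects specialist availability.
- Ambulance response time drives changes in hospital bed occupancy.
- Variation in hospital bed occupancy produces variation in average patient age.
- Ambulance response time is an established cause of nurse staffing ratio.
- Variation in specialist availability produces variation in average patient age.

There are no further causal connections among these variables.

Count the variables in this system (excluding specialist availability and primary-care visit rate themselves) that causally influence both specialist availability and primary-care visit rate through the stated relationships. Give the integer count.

2

The common causes are: antibiotic prescribing rate (to specialist availability via antibiotic prescribing rate → nurse staffing ratio → telehealth adoption → dialysis capacity → specialist availability; to primary-care visit rate via antibiotic prescribing rate → mental-health referral rate → primary-care visit rate); district rurality (to specialist availability via district rurality → nurse staffing ratio → telehealth adoption → dialysis capacity → specialist availability; to primary-care visit rate via district rurality → mental-health referral rate → primary-care visit rate).
Every other variable lacks a causal path to at least one of specialist availability and primary-care visit rate.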